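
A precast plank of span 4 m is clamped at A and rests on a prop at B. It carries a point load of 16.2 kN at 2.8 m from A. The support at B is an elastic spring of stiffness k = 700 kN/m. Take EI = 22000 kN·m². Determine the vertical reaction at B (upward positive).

Choose R_B as the redundant. The primary structure is the cantilever fixed at A.
Primary-structure tip deflection at B by superposition:
  point load 16.2 at a = 2.8: Pa²(3L − a)/(6EI) = 194.7/EI
Flexibility coefficient — unit upward force at B: δ_{BB} = L³/(3EI) = 21.33/EI.
With EI = 22000 kN·m²: δ_0 = 0.008852 m and δ_{BB} = 0.00097 m/kN.
Compatibility — the spring shortens by R_B/k under the reaction it provides: δ_0 − R_B·δ_{BB} = R_B/k. With 1/k = 0.001429 m/kN, R_B = δ_0 / (δ_{BB} + 1/k) = 0.008852 / (0.00097 + 0.001429) = 3.691 kN.

R_B = 3.691 kN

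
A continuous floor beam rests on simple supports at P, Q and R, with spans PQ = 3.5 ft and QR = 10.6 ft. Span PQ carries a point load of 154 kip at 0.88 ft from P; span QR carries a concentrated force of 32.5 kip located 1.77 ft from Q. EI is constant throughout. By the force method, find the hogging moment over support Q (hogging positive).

Take M_Q as the redundant. Released structure: two simple spans PQ and QR with a hinge at Q.
End slopes at the hinge Q, treating each span as simply supported:
  span PQ: point load 154 at a = 0.88: Pab(L + a)/(6LEI) = 74.06/EI
  span QR: point load 32.5 at a = 1.77: Pab(L + b)/(6LEI) = 155.2/EI
  relative rotation θ_0 = (74.06 + 155.2)/EI = 229.2/EI
A unit hogging moment at Q produces rotation L₁/(3EI) + L₂/(3EI) = 4.7/EI.
Compatibility: M_Q·(L₁+L₂)/(3EI) = θ_0, giving M_Q = 48.77 kip·ft (hogging).

M_Q = 48.77 kip·ft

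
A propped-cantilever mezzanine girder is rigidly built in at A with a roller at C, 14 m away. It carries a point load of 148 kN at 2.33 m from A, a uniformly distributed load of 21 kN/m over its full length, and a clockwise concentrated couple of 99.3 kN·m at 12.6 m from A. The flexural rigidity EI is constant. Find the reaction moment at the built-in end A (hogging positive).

M_A = 729.9 kN·m

Take the reaction at C as the redundant and release it; the primary structure is a cantilever fixed at A.
Free-end deflection of the primary structure under the applied loading (downward +):
  point load 148 at a = 2.33: Pa²(3L − a)/(6EI) = 5312/EI
  UDL 21: wL⁴/(8EI) = 100842/EI
  clockwise couple 99.3 at a = 12.6: M₀a(2L − a)/(2EI) = 9634/EI
  δ_0 = 115788/EI
Tip deflection under a unit load at C: L³/(3EI) = 914.7/EI.
Compatibility at C: δ_0 − R_C·δ_{CC} = 0, so R_C = 115788/914.7 = 126.6 kN.
Moment equilibrium about A: M_A = Σ(load moments about A) − R_C·L = 2502 − 126.6×14 = 729.9 kN·m.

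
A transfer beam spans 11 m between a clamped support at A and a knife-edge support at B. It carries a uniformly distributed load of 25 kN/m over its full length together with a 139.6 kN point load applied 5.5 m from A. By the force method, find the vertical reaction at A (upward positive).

Release the roller at B. Primary structure: cantilever fixed at A.
Primary-structure tip deflection at B by superposition:
  UDL 25: wL⁴/(8EI) = 45753/EI
  point load 139.6 at a = 5.5: Pa²(3L − a)/(6EI) = 19355/EI
  δ_0 = 65108/EI
Tip deflection under a unit load at B: L³/(3EI) = 443.7/EI.
The prop prevents deflection at B: R_B = δ_0/δ_{BB} = 65108/443.7 = 146.8 kN.
Vertical equilibrium: R_A = ΣP − R_B = 414.6 − 146.8 = 267.9 kN.

R_A = 267.9 kN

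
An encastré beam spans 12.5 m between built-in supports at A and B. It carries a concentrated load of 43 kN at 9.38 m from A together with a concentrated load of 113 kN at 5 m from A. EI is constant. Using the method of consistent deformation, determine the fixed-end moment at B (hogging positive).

Release both end moments; the primary structure is a simply-supported span AB with redundants M_A and M_B.
End rotations of the released simple span under the applied load (×1/EI):
  at A: point load 43 at a = 9.38: Pab(L + b)/(6LEI) = 262.1/EI
  at B: point load 43 at a = 9.38: Pab(L + a)/(6LEI) = 367.1/EI
  at A: point load 113 at a = 5: Pab(L + b)/(6LEI) = 1130/EI
  at B: point load 113 at a = 5: Pab(L + a)/(6LEI) = 988.8/EI
  θ_A0 = 1392/EI,  θ_B0 = 1356/EI
Flexibility coefficients: a unit moment at one end gives L/(3EI) there and L/(6EI) at the far end, so f₁₁ = f₂₂ = 4.167/EI and f₁₂ = f₂₁ = 2.083/EI.
Compatibility — zero rotation at each built-in end:
  4.167 M_A + 2.083 M_B = 1392
  2.083 M_A + 4.167 M_B = 1356
Solving the pair gives M_A = 228.5 kN·m and M_B = 211.1 kN·m (hogging).

M_B = 211.1 kN·m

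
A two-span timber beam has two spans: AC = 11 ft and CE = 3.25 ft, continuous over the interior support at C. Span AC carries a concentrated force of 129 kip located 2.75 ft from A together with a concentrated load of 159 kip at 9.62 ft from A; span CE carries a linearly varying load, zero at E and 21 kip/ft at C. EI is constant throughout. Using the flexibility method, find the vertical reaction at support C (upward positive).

Insert a hinge at C; M_C is the redundant, and each span becomes simply supported.
Rotations at C on the released spans (each span's end-slope, ×1/EI):
  span AC: point load 129 at a = 2.75: Pab(L + a)/(6LEI) = 609.7/EI
  span AC: point load 159 at a = 9.62: Pab(L + a)/(6LEI) = 659.5/EI
  span CE: triangular load, peak 21: w₀L³/(45EI) = 16.02/EI
  relative rotation θ_0 = (1269 + 16.02)/EI = 1285/EI
A unit hogging moment at C produces rotation L₁/(3EI) + L₂/(3EI) = 4.75/EI.
Slope continuity at C: θ_0 = M_C·4.75/EI, so M_C = 1285/4.75 = 270.6 kip·ft (hogging).
Span AC, ΣM about A with M_C applied at C: R_C^{AC}·11 = 1884 + 270.6, so R_C^{AC} = 195.9 kip and R_A = 288 − 195.9 = 92.1 kip.
Span CE, ΣM about E: R_C^{CE}·3.25 = 73.94 + 270.6, so R_C^{CE} = 106 kip and R_E = 34.12 − 106 = -71.88 kip.
R_C = 195.9 + 106 = 301.9 kip.

R_C = 301.9 kip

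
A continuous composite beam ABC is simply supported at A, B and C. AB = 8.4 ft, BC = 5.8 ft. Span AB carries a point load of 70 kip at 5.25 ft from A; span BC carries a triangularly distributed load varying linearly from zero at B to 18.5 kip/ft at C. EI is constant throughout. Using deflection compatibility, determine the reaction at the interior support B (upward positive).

Release continuity at B by inserting a hinge; the redundant is the internal moment M_B. The primary structure is two simply-supported spans AB and BC.
End slopes at the hinge B, treating each span as simply supported:
  span AB: point load 70 at a = 5.25: Pab(L + a)/(6LEI) = 313.5/EI
  span BC: triangular load, peak 18.5: 7w₀L³/(360EI) = 70.19/EI
  relative rotation θ_0 = (313.5 + 70.19)/EI = 383.7/EI
A unit hogging moment at B produces rotation L₁/(3EI) + L₂/(3EI) = 4.733/EI.
Slope continuity at B: θ_0 = M_B·4.733/EI, so M_B = 383.7/4.733 = 81.07 kip·ft (hogging).
Span AB, ΣM about A with M_B applied at B: R_B^{AB}·8.4 = 367.5 + 81.07, so R_B^{AB} = 53.4 kip and R_A = 70 − 53.4 = 16.6 kip.
Span BC, ΣM about C: R_B^{BC}·5.8 = 103.7 + 81.07, so R_B^{BC} = 31.86 kip and R_C = 53.65 − 31.86 = 21.79 kip.
R_B = 53.4 + 31.86 = 85.26 kip.

R_B = 85.26 kip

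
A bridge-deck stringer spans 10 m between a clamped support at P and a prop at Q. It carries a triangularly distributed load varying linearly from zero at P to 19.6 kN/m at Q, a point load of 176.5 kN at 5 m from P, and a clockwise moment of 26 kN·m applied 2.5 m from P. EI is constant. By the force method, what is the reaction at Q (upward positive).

R_Q = 110.8 kN

Release the roller at Q. Primary structure: cantilever fixed at P.
Deflection at Q on the released cantilever, summing each load's contribution:
  triangular load, peak 19.6 at the free end: 11w₀L⁴/(120EI) = 17967/EI
  point load 176.5 at a = 5: Pa²(3L − a)/(6EI) = 18385/EI
  clockwise couple 26 at a = 2.5: M₀a(2L − a)/(2EI) = 568.8/EI
  δ_0 = 36921/EI
Tip deflection under a unit load at Q: L³/(3EI) = 333.3/EI.
The prop prevents deflection at Q: R_Q = δ_0/δ_{QQ} = 36921/333.3 = 110.8 kN.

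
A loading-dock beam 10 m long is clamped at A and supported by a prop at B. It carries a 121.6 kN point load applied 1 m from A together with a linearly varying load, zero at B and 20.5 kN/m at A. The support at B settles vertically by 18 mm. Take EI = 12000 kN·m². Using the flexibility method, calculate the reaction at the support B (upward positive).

R_B = 21.62 kN

Take the reaction at B as the redundant and release it; the primary structure is a cantilever fixed at A.
Deflection at B on the released cantilever, summing each load's contribution:
  point load 121.6 at a = 1: Pa²(3L − a)/(6EI) = 587.7/EI
  triangular load, peak 20.5 at the fixed end: w₀L⁴/(30EI) = 6833/EI
  δ_0 = 7421/EI
Flexibility coefficient — unit upward force at B: δ_{BB} = L³/(3EI) = 333.3/EI.
With EI = 12000 kN·m²: δ_0 = 0.61842 m and δ_{BB} = 0.027778 m/kN.
Compatibility — the beam at B must follow the support down by 0.018 m: δ_0 − R_B·δ_{BB} = 0.018, so R_B = (0.61842 − 0.018)/0.027778 = 21.62 kN.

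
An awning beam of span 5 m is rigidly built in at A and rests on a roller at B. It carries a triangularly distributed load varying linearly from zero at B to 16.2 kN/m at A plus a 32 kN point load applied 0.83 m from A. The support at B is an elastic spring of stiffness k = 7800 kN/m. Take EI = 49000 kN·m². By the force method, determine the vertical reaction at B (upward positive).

R_B = 8.125 kN

Choose R_B as the redundant. The primary structure is the cantilever fixed at A.
Primary-structure tip deflection at B by superposition:
  triangular load, peak 16.2 at the fixed end: w₀L⁴/(30EI) = 337.5/EI
  point load 32 at a = 0.83: Pa²(3L − a)/(6EI) = 52.06/EI
  δ_0 = 389.6/EI
Flexibility coefficient — unit upward force at B: δ_{BB} = L³/(3EI) = 41.67/EI.
With EI = 49000 kN·m²: δ_0 = 0.00795 m and δ_{BB} = 0.00085 m/kN.
Compatibility — the spring shortens by R_B/k under the reaction it provides: δ_0 − R_B·δ_{BB} = R_B/k. With 1/k = 0.000128 m/kN, R_B = δ_0 / (δ_{BB} + 1/k) = 0.00795 / (0.00085 + 0.000128) = 8.125 kN.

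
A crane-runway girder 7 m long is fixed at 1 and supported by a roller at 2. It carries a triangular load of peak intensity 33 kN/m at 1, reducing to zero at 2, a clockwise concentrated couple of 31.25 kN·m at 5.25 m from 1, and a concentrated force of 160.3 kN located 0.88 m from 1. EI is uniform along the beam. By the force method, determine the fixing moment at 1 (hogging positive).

Take the reaction at 2 as the redundant and release it; the primary structure is a cantilever fixed at 1.
Deflection at 2 on the released cantilever, summing each load's contribution:
  triangular load, peak 33 at the fixed end: w₀L⁴/(30EI) = 2641/EI
  clockwise couple 31.25 at a = 5.25: M₀a(2L − a)/(2EI) = 717.8/EI
  point load 160.3 at a = 0.88: Pa²(3L − a)/(6EI) = 416.3/EI
  δ_0 = 3775/EI
Tip deflection under a unit load at 2: L³/(3EI) = 114.3/EI.
The prop prevents deflection at 2: R_2 = δ_0/δ_{22} = 3775/114.3 = 33.02 kN.
Moment equilibrium about 1: M_1 = Σ(load moments about 1) − R_2·L = 441.8 − 33.02×7 = 210.7 kN·m.

M_1 = 210.7 kN·m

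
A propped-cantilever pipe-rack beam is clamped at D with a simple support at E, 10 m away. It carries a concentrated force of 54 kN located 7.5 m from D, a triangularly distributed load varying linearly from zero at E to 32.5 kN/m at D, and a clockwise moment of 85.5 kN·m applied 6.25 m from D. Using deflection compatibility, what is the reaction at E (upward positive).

R_E = 77.69 kN

Choose R_E as the redundant. The primary structure is the cantilever fixed at D.
Deflection at E on the released cantilever, summing each load's contribution:
  point load 54 at a = 7.5: Pa²(3L − a)/(6EI) = 11391/EI
  triangular load, peak 32.5 at the fixed end: w₀L⁴/(30EI) = 10833/EI
  clockwise couple 85.5 at a = 6.25: M₀a(2L − a)/(2EI) = 3674/EI
  δ_0 = 25898/EI
Tip deflection under a unit load at E: L³/(3EI) = 333.3/EI.
Compatibility at E: δ_0 − R_E·δ_{EE} = 0, so R_E = 25898/333.3 = 77.69 kN.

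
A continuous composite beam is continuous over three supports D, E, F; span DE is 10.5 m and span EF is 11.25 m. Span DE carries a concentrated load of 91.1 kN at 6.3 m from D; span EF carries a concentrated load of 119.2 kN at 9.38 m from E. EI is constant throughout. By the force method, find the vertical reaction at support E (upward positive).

R_E = 101.1 kN

Take M_E as the redundant. Released structure: two simple spans DE and EF with a hinge at E.
Discontinuity in slope at E on the released structure — sum the simple-span end rotations:
  span DE: point load 91.1 at a = 6.3: Pab(L + a)/(6LEI) = 642.8/EI
  span EF: point load 119.2 at a = 9.38: Pab(L + b)/(6LEI) = 406.4/EI
  relative rotation θ_0 = (642.8 + 406.4)/EI = 1049/EI
A unit hogging moment at E produces rotation L₁/(3EI) + L₂/(3EI) = 7.25/EI.
Slope continuity at E: θ_0 = M_E·7.25/EI, so M_E = 1049/7.25 = 144.7 kN·m (hogging).
Span DE, ΣM about D with M_E applied at E: R_E^{DE}·10.5 = 573.9 + 144.7, so R_E^{DE} = 68.44 kN and R_D = 91.1 − 68.44 = 22.66 kN.
Span EF, ΣM about F: R_E^{EF}·11.25 = 222.9 + 144.7, so R_E^{EF} = 32.68 kN and R_F = 119.2 − 32.68 = 86.52 kN.
R_E = 68.44 + 32.68 = 101.1 kN.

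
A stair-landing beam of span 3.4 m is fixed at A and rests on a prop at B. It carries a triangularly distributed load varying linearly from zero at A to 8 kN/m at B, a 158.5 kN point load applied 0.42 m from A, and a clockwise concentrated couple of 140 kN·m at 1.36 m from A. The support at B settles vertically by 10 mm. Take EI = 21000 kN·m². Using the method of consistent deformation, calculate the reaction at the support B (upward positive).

R_B = 34.46 kN

Choose R_B as the redundant. The primary structure is the cantilever fixed at A.
Free-end deflection of the primary structure under the applied loading (downward +):
  triangular load, peak 8 at the free end: 11w₀L⁴/(120EI) = 98/EI
  point load 158.5 at a = 0.42: Pa²(3L − a)/(6EI) = 45.57/EI
  clockwise couple 140 at a = 1.36: M₀a(2L − a)/(2EI) = 517.9/EI
  δ_0 = 661.5/EI
Tip deflection under a unit load at B: L³/(3EI) = 13.1/EI.
With EI = 21000 kN·m²: δ_0 = 0.031498 m and δ_{BB} = 0.000624 m/kN.
Compatibility — the beam at B must follow the support down by 0.01 m: δ_0 − R_B·δ_{BB} = 0.01, so R_B = (0.031498 − 0.01)/0.000624 = 34.46 kN.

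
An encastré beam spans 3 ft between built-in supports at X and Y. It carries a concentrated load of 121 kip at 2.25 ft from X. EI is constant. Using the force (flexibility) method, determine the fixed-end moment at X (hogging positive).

Release both end moments; the primary structure is a simply-supported span XY with redundants M_X and M_Y.
Simple-span end rotations at X and Y under the given loads:
  at X: point load 121 at a = 2.25: Pab(L + b)/(6LEI) = 42.54/EI
  at Y: point load 121 at a = 2.25: Pab(L + a)/(6LEI) = 59.55/EI
  θ_X0 = 42.54/EI,  θ_Y0 = 59.55/EI
Flexibility coefficients: a unit moment at one end gives L/(3EI) there and L/(6EI) at the far end, so f₁₁ = f₂₂ = 1/EI and f₁₂ = f₂₁ = 0.5/EI.
Compatibility — zero rotation at each built-in end:
  1 M_X + 0.5 M_Y = 42.54
  0.5 M_X + 1 M_Y = 59.55
Solving the pair gives M_X = 17.02 kip·ft and M_Y = 51.05 kip·ft (hogging).

M_X = 17.02 kip·ft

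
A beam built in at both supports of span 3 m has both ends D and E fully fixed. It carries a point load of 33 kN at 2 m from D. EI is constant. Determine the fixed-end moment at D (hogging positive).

M_D = 7.333 kN·m

Take the two fixed-end moments M_D, M_E as redundants; the released structure is the simple span DE.
On the primary (simply-supported) span, the end slopes from the loading are:
  at D: point load 33 at a = 2: Pab(L + b)/(6LEI) = 14.67/EI
  at E: point load 33 at a = 2: Pab(L + a)/(6LEI) = 18.33/EI
  θ_D0 = 14.67/EI,  θ_E0 = 18.33/EI
Flexibility coefficients: a unit moment at one end gives L/(3EI) there and L/(6EI) at the far end, so f₁₁ = f₂₂ = 1/EI and f₁₂ = f₂₁ = 0.5/EI.
Compatibility — zero rotation at each built-in end:
  1 M_D + 0.5 M_E = 14.67
  0.5 M_D + 1 M_E = 18.33
Solving the pair gives M_D = 7.333 kN·m and M_E = 14.67 kN·m (hogging).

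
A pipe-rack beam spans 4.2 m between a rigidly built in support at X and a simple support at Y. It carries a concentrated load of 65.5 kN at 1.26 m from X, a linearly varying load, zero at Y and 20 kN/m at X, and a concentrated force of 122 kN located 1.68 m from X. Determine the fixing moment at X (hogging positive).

M_X = 171 kN·m

Take the reaction at Y as the redundant and release it; the primary structure is a cantilever fixed at X.
Deflection at Y on the released cantilever, summing each load's contribution:
  point load 65.5 at a = 1.26: Pa²(3L − a)/(6EI) = 196.5/EI
  triangular load, peak 20 at the fixed end: w₀L⁴/(30EI) = 207.4/EI
  point load 122 at a = 1.68: Pa²(3L − a)/(6EI) = 626.7/EI
  δ_0 = 1031/EI
Tip deflection under a unit load at Y: L³/(3EI) = 24.7/EI.
Compatibility at Y: δ_0 − R_Y·δ_{YY} = 0, so R_Y = 1031/24.7 = 41.73 kN.
Moment equilibrium about X: M_X = Σ(load moments about X) − R_Y·L = 346.3 − 41.73×4.2 = 171 kN·m.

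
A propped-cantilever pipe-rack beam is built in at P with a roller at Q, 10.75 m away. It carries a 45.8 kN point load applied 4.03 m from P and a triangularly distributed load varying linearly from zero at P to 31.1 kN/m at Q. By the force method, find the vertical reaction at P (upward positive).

R_P = 112.6 kN

Release the roller at Q. Primary structure: cantilever fixed at P.
Deflection at Q on the released cantilever, summing each load's contribution:
  point load 45.8 at a = 4.03: Pa²(3L − a)/(6EI) = 3498/EI
  triangular load, peak 31.1 at the free end: 11w₀L⁴/(120EI) = 38072/EI
  δ_0 = 41570/EI
Tip deflection under a unit load at Q: L³/(3EI) = 414.1/EI.
Compatibility at Q: δ_0 − R_Q·δ_{QQ} = 0, so R_Q = 41570/414.1 = 100.4 kN.
Vertical equilibrium: R_P = ΣP − R_Q = 213 − 100.4 = 112.6 kN.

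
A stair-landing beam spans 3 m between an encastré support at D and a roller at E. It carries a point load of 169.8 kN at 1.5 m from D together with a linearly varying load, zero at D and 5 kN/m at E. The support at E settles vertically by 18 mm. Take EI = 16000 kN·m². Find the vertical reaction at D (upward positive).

Take the reaction at E as the redundant and release it; the primary structure is a cantilever fixed at D.
Downward deflection at the released point E due to the loads:
  point load 169.8 at a = 1.5: Pa²(3L − a)/(6EI) = 477.6/EI
  triangular load, peak 5 at the free end: 11w₀L⁴/(120EI) = 37.12/EI
  δ_0 = 514.7/EI
Flexibility coefficient — unit upward force at E: δ_{EE} = L³/(3EI) = 9/EI.
With EI = 16000 kN·m²: δ_0 = 0.032168 m and δ_{EE} = 0.000562 m/kN.
Compatibility — the beam at E must follow the support down by 0.018 m: δ_0 − R_E·δ_{EE} = 0.018, so R_E = (0.032168 − 0.018)/0.000562 = 25.19 kN.
Vertical equilibrium: R_D = ΣP − R_E = 177.3 − 25.19 = 152.1 kN.

R_D = 152.1 kN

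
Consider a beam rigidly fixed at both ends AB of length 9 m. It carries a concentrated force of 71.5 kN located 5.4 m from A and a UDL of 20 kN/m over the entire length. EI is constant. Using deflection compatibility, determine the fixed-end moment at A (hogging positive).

Release both end moments; the primary structure is a simply-supported span AB with redundants M_A and M_B.
Simple-span end rotations at A and B under the given loads:
  at A: point load 71.5 at a = 5.4: Pab(L + b)/(6LEI) = 324.3/EI
  at B: point load 71.5 at a = 5.4: Pab(L + a)/(6LEI) = 370.7/EI
  at A: UDL 20: wL³/(24EI) = 607.5/EI
  at B: UDL 20: wL³/(24EI) = 607.5/EI
  θ_A0 = 931.8/EI,  θ_B0 = 978.2/EI
Flexibility coefficients: a unit moment at one end gives L/(3EI) there and L/(6EI) at the far end, so f₁₁ = f₂₂ = 3/EI and f₁₂ = f₂₁ = 1.5/EI.
Compatibility — zero rotation at each built-in end:
  3 M_A + 1.5 M_B = 931.8
  1.5 M_A + 3 M_B = 978.2
Solving the pair gives M_A = 196.8 kN·m and M_B = 227.7 kN·m (hogging).

M_A = 196.8 kN·m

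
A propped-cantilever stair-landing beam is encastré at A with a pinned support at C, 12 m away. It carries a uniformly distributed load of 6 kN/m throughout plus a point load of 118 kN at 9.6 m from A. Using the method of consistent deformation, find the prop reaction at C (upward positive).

R_C = 110.1 kN

Choose R_C as the redundant. The primary structure is the cantilever fixed at A.
Free-end deflection of the primary structure under the applied loading (downward +):
  UDL 6: wL⁴/(8EI) = 15552/EI
  point load 118 at a = 9.6: Pa²(3L − a)/(6EI) = 47849/EI
  δ_0 = 63401/EI
Flexibility coefficient — unit upward force at C: δ_{CC} = L³/(3EI) = 576/EI.
Compatibility at C: δ_0 − R_C·δ_{CC} = 0, so R_C = 63401/576 = 110.1 kN.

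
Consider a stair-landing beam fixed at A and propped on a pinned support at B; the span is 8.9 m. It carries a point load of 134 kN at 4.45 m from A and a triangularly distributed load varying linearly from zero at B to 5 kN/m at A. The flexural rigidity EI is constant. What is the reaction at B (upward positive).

R_B = 46.33 kN

Remove the prop at B; the released (primary) structure is a cantilever built in at A.
Deflection at B on the released cantilever, summing each load's contribution:
  point load 134 at a = 4.45: Pa²(3L − a)/(6EI) = 9840/EI
  triangular load, peak 5 at the fixed end: w₀L⁴/(30EI) = 1046/EI
  δ_0 = 10886/EI
Tip deflection under a unit load at B: L³/(3EI) = 235/EI.
The prop prevents deflection at B: R_B = δ_0/δ_{BB} = 10886/235 = 46.33 kN.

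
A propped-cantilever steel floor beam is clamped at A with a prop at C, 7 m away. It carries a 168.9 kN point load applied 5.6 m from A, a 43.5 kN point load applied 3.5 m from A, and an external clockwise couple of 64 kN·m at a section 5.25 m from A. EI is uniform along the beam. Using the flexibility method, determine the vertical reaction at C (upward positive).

Release the roller at C. Primary structure: cantilever fixed at A.
Deflection at C on the released cantilever, summing each load's contribution:
  point load 168.9 at a = 5.6: Pa²(3L − a)/(6EI) = 13595/EI
  point load 43.5 at a = 3.5: Pa²(3L − a)/(6EI) = 1554/EI
  clockwise couple 64 at a = 5.25: M₀a(2L − a)/(2EI) = 1470/EI
  δ_0 = 16619/EI
Tip deflection under a unit load at C: L³/(3EI) = 114.3/EI.
Compatibility at C: δ_0 − R_C·δ_{CC} = 0, so R_C = 16619/114.3 = 145.4 kN.

R_C = 145.4 kN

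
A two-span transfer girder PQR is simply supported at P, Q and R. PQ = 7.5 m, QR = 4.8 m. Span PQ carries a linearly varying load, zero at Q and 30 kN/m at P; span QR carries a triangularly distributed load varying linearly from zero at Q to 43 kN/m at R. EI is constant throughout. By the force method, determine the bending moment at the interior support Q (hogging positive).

M_Q = 82.58 kN·m

Release continuity at Q by inserting a hinge; the redundant is the internal moment M_Q. The primary structure is two simply-supported spans PQ and QR.
Discontinuity in slope at Q on the released structure — sum the simple-span end rotations:
  span PQ: triangular load, peak 30: 7w₀L³/(360EI) = 246.1/EI
  span QR: triangular load, peak 43: 7w₀L³/(360EI) = 92.47/EI
  relative rotation θ_0 = (246.1 + 92.47)/EI = 338.6/EI
A unit hogging moment at Q produces rotation L₁/(3EI) + L₂/(3EI) = 4.1/EI.
Slope continuity at Q: θ_0 = M_Q·4.1/EI, so M_Q = 338.6/4.1 = 82.58 kN·m (hogging).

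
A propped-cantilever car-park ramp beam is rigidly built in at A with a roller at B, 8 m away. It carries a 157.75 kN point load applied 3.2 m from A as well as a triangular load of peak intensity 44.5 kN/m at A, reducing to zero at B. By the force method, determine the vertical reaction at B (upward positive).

Release the roller at B. Primary structure: cantilever fixed at A.
Primary-structure tip deflection at B by superposition:
  point load 157.75 at a = 3.2: Pa²(3L − a)/(6EI) = 5600/EI
  triangular load, peak 44.5 at the fixed end: w₀L⁴/(30EI) = 6076/EI
  δ_0 = 11676/EI
Tip deflection under a unit load at B: L³/(3EI) = 170.7/EI.
Compatibility at B: δ_0 − R_B·δ_{BB} = 0, so R_B = 11676/170.7 = 68.41 kN.

R_B = 68.41 kN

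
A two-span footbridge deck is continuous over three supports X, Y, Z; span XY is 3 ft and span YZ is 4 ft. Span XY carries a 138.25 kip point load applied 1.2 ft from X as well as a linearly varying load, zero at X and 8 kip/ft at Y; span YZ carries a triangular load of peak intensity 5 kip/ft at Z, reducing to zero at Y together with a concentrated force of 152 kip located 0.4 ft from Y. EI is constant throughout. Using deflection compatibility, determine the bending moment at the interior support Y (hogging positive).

M_Y = 64.29 kip·ft

Release continuity at Y by inserting a hinge; the redundant is the internal moment M_Y. The primary structure is two simply-supported spans XY and YZ.
Rotations at Y on the released spans (each span's end-slope, ×1/EI):
  span XY: point load 138.25 at a = 1.2: Pab(L + a)/(6LEI) = 69.68/EI
  span XY: triangular load, peak 8: w₀L³/(45EI) = 4.8/EI
  span YZ: triangular load, peak 5: 7w₀L³/(360EI) = 6.222/EI
  span YZ: point load 152 at a = 0.4: Pab(L + b)/(6LEI) = 69.31/EI
  relative rotation θ_0 = (74.48 + 75.53)/EI = 150/EI
A unit hogging moment at Y produces rotation L₁/(3EI) + L₂/(3EI) = 2.333/EI.
Compatibility: M_Y·(L₁+L₂)/(3EI) = θ_0, giving M_Y = 64.29 kip·ft (hogging).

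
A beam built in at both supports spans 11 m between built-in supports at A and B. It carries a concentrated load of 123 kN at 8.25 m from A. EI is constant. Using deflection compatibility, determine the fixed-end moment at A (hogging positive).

M_A = 63.42 kN·m

Take the two fixed-end moments M_A, M_B as redundants; the released structure is the simple span AB.
On the primary (simply-supported) span, the end slopes from the loading are:
  at A: point load 123 at a = 8.25: Pab(L + b)/(6LEI) = 581.4/EI
  at B: point load 123 at a = 8.25: Pab(L + a)/(6LEI) = 813.9/EI
  θ_A0 = 581.4/EI,  θ_B0 = 813.9/EI
Flexibility coefficients: a unit moment at one end gives L/(3EI) there and L/(6EI) at the far end, so f₁₁ = f₂₂ = 3.667/EI and f₁₂ = f₂₁ = 1.833/EI.
Compatibility — zero rotation at each built-in end:
  3.667 M_A + 1.833 M_B = 581.4
  1.833 M_A + 3.667 M_B = 813.9
Solving the pair gives M_A = 63.42 kN·m and M_B = 190.3 kN·m (hogging).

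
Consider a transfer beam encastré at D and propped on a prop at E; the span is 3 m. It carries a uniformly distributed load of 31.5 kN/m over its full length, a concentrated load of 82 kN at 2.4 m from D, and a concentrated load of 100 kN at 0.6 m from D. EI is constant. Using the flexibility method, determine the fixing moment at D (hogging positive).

M_D = 102.3 kN·m

Release the roller at E. Primary structure: cantilever fixed at D.
Deflection at E on the released cantilever, summing each load's contribution:
  UDL 31.5: wL⁴/(8EI) = 318.9/EI
  point load 82 at a = 2.4: Pa²(3L − a)/(6EI) = 519.6/EI
  point load 100 at a = 0.6: Pa²(3L − a)/(6EI) = 50.4/EI
  δ_0 = 888.9/EI
Flexibility coefficient — unit upward force at E: δ_{EE} = L³/(3EI) = 9/EI.
Compatibility at E: δ_0 − R_E·δ_{EE} = 0, so R_E = 888.9/9 = 98.77 kN.
Moment equilibrium about D: M_D = Σ(load moments about D) − R_E·L = 398.6 − 98.77×3 = 102.3 kN·m.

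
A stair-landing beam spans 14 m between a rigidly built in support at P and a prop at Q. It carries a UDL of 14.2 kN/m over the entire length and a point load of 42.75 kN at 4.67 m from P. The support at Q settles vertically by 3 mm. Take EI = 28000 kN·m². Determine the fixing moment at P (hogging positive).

M_P = 460 kN·m

Release the roller at Q. Primary structure: cantilever fixed at P.
Deflection at Q on the released cantilever, summing each load's contribution:
  UDL 14.2: wL⁴/(8EI) = 68188/EI
  point load 42.75 at a = 4.67: Pa²(3L − a)/(6EI) = 5801/EI
  δ_0 = 73989/EI
Tip deflection under a unit load at Q: L³/(3EI) = 914.7/EI.
With EI = 28000 kN·m²: δ_0 = 2.6425 m and δ_{QQ} = 0.032667 m/kN.
Compatibility — the beam at Q must follow the support down by 0.003 m: δ_0 − R_Q·δ_{QQ} = 0.003, so R_Q = (2.6425 − 0.003)/0.032667 = 80.8 kN.
Moment equilibrium about P: M_P = Σ(load moments about P) − R_Q·L = 1591 − 80.8×14 = 460 kN·m.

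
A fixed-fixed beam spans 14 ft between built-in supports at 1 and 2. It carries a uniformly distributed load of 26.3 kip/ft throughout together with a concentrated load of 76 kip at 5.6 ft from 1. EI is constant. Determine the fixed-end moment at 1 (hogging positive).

Take the two fixed-end moments M_1, M_2 as redundants; the released structure is the simple span 12.
Simple-span end rotations at 1 and 2 under the given loads:
  at 1: UDL 26.3: wL³/(24EI) = 3007/EI
  at 2: UDL 26.3: wL³/(24EI) = 3007/EI
  at 1: point load 76 at a = 5.6: Pab(L + b)/(6LEI) = 953.3/EI
  at 2: point load 76 at a = 5.6: Pab(L + a)/(6LEI) = 834.2/EI
  θ_10 = 3960/EI,  θ_20 = 3841/EI
Flexibility coefficients: a unit moment at one end gives L/(3EI) there and L/(6EI) at the far end, so f₁₁ = f₂₂ = 4.667/EI and f₁₂ = f₂₁ = 2.333/EI.
Compatibility — zero rotation at each built-in end:
  4.667 M_1 + 2.333 M_2 = 3960
  2.333 M_1 + 4.667 M_2 = 3841
Solving the pair gives M_1 = 582.8 kip·ft and M_2 = 531.7 kip·ft (hogging).

M_1 = 582.8 kip·ft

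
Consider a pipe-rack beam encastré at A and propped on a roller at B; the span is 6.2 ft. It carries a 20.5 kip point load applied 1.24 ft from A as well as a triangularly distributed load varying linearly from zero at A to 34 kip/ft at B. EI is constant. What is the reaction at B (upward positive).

R_B = 59.12 kip

Choose R_B as the redundant. The primary structure is the cantilever fixed at A.
Primary-structure tip deflection at B by superposition:
  point load 20.5 at a = 1.24: Pa²(3L − a)/(6EI) = 91.2/EI
  triangular load, peak 34 at the free end: 11w₀L⁴/(120EI) = 4605/EI
  δ_0 = 4696/EI
Tip deflection under a unit load at B: L³/(3EI) = 79.44/EI.
The prop prevents deflection at B: R_B = δ_0/δ_{BB} = 4696/79.44 = 59.12 kip.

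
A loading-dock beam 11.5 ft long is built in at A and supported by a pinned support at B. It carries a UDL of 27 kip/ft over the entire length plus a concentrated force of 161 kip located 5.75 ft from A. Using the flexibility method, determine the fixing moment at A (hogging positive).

Choose R_B as the redundant. The primary structure is the cantilever fixed at A.
Free-end deflection of the primary structure under the applied loading (downward +):
  UDL 27: wL⁴/(8EI) = 59029/EI
  point load 161 at a = 5.75: Pa²(3L − a)/(6EI) = 25506/EI
  δ_0 = 84535/EI
Tip deflection under a unit load at B: L³/(3EI) = 507/EI.
The prop prevents deflection at B: R_B = δ_0/δ_{BB} = 84535/507 = 166.8 kip.
Moment equilibrium about A: M_A = Σ(load moments about A) − R_B·L = 2711 − 166.8×11.5 = 793.5 kip·ft.

M_A = 793.5 kip·ft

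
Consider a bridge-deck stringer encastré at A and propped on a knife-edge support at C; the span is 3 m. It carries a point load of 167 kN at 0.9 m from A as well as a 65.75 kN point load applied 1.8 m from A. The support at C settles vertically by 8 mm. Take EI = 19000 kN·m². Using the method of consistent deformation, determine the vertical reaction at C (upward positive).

R_C = 31.81 kN

Take the reaction at C as the redundant and release it; the primary structure is a cantilever fixed at A.
Free-end deflection of the primary structure under the applied loading (downward +):
  point load 167 at a = 0.9: Pa²(3L − a)/(6EI) = 182.6/EI
  point load 65.75 at a = 1.8: Pa²(3L − a)/(6EI) = 255.6/EI
  δ_0 = 438.3/EI
Tip deflection under a unit load at C: L³/(3EI) = 9/EI.
With EI = 19000 kN·m²: δ_0 = 0.023066 m and δ_{CC} = 0.000474 m/kN.
Compatibility — the beam at C must follow the support down by 0.008 m: δ_0 − R_C·δ_{CC} = 0.008, so R_C = (0.023066 − 0.008)/0.000474 = 31.81 kN.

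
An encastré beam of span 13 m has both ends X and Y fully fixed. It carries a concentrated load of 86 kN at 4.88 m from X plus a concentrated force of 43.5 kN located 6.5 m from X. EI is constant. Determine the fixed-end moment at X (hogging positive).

M_X = 234.4 kN·m

Take the two fixed-end moments M_X, M_Y as redundants; the released structure is the simple span XY.
On the primary (simply-supported) span, the end slopes from the loading are:
  at X: point load 86 at a = 4.88: Pab(L + b)/(6LEI) = 922.7/EI
  at Y: point load 86 at a = 4.88: Pab(L + a)/(6LEI) = 781.2/EI
  at X: point load 43.5 at a = 6.5: Pab(L + b)/(6LEI) = 459.5/EI
  at Y: point load 43.5 at a = 6.5: Pab(L + a)/(6LEI) = 459.5/EI
  θ_X0 = 1382/EI,  θ_Y0 = 1241/EI
Flexibility coefficients: a unit moment at one end gives L/(3EI) there and L/(6EI) at the far end, so f₁₁ = f₂₂ = 4.333/EI and f₁₂ = f₂₁ = 2.167/EI.
Compatibility — zero rotation at each built-in end:
  4.333 M_X + 2.167 M_Y = 1382
  2.167 M_X + 4.333 M_Y = 1241
Solving the pair gives M_X = 234.4 kN·m and M_Y = 169.1 kN·m (hogging).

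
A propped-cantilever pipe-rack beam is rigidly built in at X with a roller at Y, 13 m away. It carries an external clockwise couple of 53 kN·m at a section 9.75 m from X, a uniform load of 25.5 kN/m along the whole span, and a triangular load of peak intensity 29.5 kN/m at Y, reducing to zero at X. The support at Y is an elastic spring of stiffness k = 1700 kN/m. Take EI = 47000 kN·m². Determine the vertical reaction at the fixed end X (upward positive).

R_X = 296.3 kN

Release the roller at Y. Primary structure: cantilever fixed at X.
Free-end deflection of the primary structure under the applied loading (downward +):
  clockwise couple 53 at a = 9.75: M₀a(2L − a)/(2EI) = 4199/EI
  UDL 25.5: wL⁴/(8EI) = 91038/EI
  triangular load, peak 29.5 at the free end: 11w₀L⁴/(120EI) = 77234/EI
  δ_0 = 172470/EI
Flexibility coefficient — unit upward force at Y: δ_{YY} = L³/(3EI) = 732.3/EI.
With EI = 47000 kN·m²: δ_0 = 3.6696 m and δ_{YY} = 0.015582 m/kN.
Compatibility — the spring shortens by R_Y/k under the reaction it provides: δ_0 − R_Y·δ_{YY} = R_Y/k. With 1/k = 0.000588 m/kN, R_Y = δ_0 / (δ_{YY} + 1/k) = 3.6696 / (0.015582 + 0.000588) = 226.9 kN.
Vertical equilibrium: R_X = ΣP − R_Y = 523.2 − 226.9 = 296.3 kN.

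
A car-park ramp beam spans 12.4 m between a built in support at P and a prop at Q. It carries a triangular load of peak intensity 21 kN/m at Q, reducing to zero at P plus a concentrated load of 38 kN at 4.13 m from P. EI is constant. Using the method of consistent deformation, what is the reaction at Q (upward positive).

R_Q = 77.23 kN

Release the roller at Q. Primary structure: cantilever fixed at P.
Free-end deflection of the primary structure under the applied loading (downward +):
  triangular load, peak 21 at the free end: 11w₀L⁴/(120EI) = 45511/EI
  point load 38 at a = 4.13: Pa²(3L − a)/(6EI) = 3572/EI
  δ_0 = 49084/EI
Tip deflection under a unit load at Q: L³/(3EI) = 635.5/EI.
Compatibility at Q: δ_0 − R_Q·δ_{QQ} = 0, so R_Q = 49084/635.5 = 77.23 kN.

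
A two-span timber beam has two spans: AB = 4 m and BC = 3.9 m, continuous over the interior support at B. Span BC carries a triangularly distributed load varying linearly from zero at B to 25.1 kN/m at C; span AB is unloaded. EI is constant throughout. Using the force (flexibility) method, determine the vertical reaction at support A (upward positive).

Release continuity at B by inserting a hinge; the redundant is the internal moment M_B. The primary structure is two simply-supported spans AB and BC.
Rotations at B on the released spans (each span's end-slope, ×1/EI):
  span BC: triangular load, peak 25.1: 7w₀L³/(360EI) = 28.95/EI
  relative rotation θ_0 = (0 + 28.95)/EI = 28.95/EI
A unit hogging moment at B produces rotation L₁/(3EI) + L₂/(3EI) = 2.633/EI.
Slope continuity at B: θ_0 = M_B·2.633/EI, so M_B = 28.95/2.633 = 10.99 kN·m (hogging).
Span AB, ΣM about A with M_B applied at B: R_B^{AB}·4 = 0 + 10.99, so R_B^{AB} = 2.749 kN and R_A = 0 − 2.749 = -2.749 kN.

R_A = -2.749 kN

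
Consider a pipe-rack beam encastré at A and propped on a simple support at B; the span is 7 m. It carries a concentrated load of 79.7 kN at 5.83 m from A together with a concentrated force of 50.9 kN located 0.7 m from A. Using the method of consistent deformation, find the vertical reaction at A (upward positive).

Remove the prop at B; the released (primary) structure is a cantilever built in at A.
Downward deflection at the released point B due to the loads:
  point load 79.7 at a = 5.83: Pa²(3L − a)/(6EI) = 6849/EI
  point load 50.9 at a = 0.7: Pa²(3L − a)/(6EI) = 84.38/EI
  δ_0 = 6933/EI
Flexibility coefficient — unit upward force at B: δ_{BB} = L³/(3EI) = 114.3/EI.
The prop prevents deflection at B: R_B = δ_0/δ_{BB} = 6933/114.3 = 60.64 kN.
Vertical equilibrium: R_A = ΣP − R_B = 130.6 − 60.64 = 69.96 kN.

R_A = 69.96 kN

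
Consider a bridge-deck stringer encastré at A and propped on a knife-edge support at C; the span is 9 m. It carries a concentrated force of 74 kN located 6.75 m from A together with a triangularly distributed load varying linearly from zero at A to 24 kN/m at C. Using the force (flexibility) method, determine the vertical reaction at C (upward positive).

R_C = 106.2 kN

Choose R_C as the redundant. The primary structure is the cantilever fixed at A.
Deflection at C on the released cantilever, summing each load's contribution:
  point load 74 at a = 6.75: Pa²(3L − a)/(6EI) = 11379/EI
  triangular load, peak 24 at the free end: 11w₀L⁴/(120EI) = 14434/EI
  δ_0 = 25813/EI
Tip deflection under a unit load at C: L³/(3EI) = 243/EI.
Compatibility at C: δ_0 − R_C·δ_{CC} = 0, so R_C = 25813/243 = 106.2 kN.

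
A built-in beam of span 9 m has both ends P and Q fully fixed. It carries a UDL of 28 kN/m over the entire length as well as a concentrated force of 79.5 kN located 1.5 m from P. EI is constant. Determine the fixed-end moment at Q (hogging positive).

M_Q = 205.6 kN·m

Take the two fixed-end moments M_P, M_Q as redundants; the released structure is the simple span PQ.
End rotations of the released simple span under the applied load (×1/EI):
  at P: UDL 28: wL³/(24EI) = 850.5/EI
  at Q: UDL 28: wL³/(24EI) = 850.5/EI
  at P: point load 79.5 at a = 1.5: Pab(L + b)/(6LEI) = 273.3/EI
  at Q: point load 79.5 at a = 1.5: Pab(L + a)/(6LEI) = 173.9/EI
  θ_P0 = 1124/EI,  θ_Q0 = 1024/EI
Flexibility coefficients: a unit moment at one end gives L/(3EI) there and L/(6EI) at the far end, so f₁₁ = f₂₂ = 3/EI and f₁₂ = f₂₁ = 1.5/EI.
Compatibility — zero rotation at each built-in end:
  3 M_P + 1.5 M_Q = 1124
  1.5 M_P + 3 M_Q = 1024
Solving the pair gives M_P = 271.8 kN·m and M_Q = 205.6 kN·m (hogging).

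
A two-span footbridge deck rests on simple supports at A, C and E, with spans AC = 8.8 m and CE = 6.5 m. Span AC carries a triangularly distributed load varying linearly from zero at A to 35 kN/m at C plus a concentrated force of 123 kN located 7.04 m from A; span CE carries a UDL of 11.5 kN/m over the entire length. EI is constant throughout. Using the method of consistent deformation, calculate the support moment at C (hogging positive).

Insert a hinge at C; M_C is the redundant, and each span becomes simply supported.
Discontinuity in slope at C on the released structure — sum the simple-span end rotations:
  span AC: triangular load, peak 35: w₀L³/(45EI) = 530/EI
  span AC: point load 123 at a = 7.04: Pab(L + a)/(6LEI) = 457.2/EI
  span CE: UDL 11.5: wL³/(24EI) = 131.6/EI
  relative rotation θ_0 = (987.2 + 131.6)/EI = 1119/EI
A unit hogging moment at C produces rotation L₁/(3EI) + L₂/(3EI) = 5.1/EI.
Compatibility: M_C·(L₁+L₂)/(3EI) = θ_0, giving M_C = 219.4 kN·m (hogging).

M_C = 219.4 kN·m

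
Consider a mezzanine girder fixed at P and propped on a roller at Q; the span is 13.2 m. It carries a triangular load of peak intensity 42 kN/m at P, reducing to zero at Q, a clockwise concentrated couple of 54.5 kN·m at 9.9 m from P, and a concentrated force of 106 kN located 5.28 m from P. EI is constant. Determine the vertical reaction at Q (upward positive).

R_Q = 83.29 kN

Release the roller at Q. Primary structure: cantilever fixed at P.
Deflection at Q on the released cantilever, summing each load's contribution:
  triangular load, peak 42 at the fixed end: w₀L⁴/(30EI) = 42503/EI
  clockwise couple 54.5 at a = 9.9: M₀a(2L − a)/(2EI) = 4451/EI
  point load 106 at a = 5.28: Pa²(3L − a)/(6EI) = 16903/EI
  δ_0 = 63858/EI
Tip deflection under a unit load at Q: L³/(3EI) = 766.7/EI.
The prop prevents deflection at Q: R_Q = δ_0/δ_{QQ} = 63858/766.7 = 83.29 kN.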